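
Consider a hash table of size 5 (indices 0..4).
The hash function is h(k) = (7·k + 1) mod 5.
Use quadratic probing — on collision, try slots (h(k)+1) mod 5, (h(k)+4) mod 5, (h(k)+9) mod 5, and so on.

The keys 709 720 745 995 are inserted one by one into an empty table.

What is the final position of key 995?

709 hashes to 4; slot 4 is free → place at 4.
720 hashes to 1; slot 1 is free → place at 1.
745 hashes to 1; 1 taken → place at 2.
995 hashes to 1; 1,2 taken → place at 0.
Table: [995, 720, 745, _, 709]

0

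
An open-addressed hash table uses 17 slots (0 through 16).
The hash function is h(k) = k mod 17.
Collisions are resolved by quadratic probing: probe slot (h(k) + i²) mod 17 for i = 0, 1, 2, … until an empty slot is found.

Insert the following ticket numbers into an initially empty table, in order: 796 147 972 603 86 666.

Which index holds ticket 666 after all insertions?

796: h=14 -> slot 14
147: h=11 -> slot 11
972: h=3 -> slot 3
603: h=8 -> slot 8
86: h=1 -> slot 1
666: h=3, probe 3,4 -> slot 4
Table: [—, 86, —, 972, 666, —, —, —, 603, —, —, 147, —, —, 796, —, —]

4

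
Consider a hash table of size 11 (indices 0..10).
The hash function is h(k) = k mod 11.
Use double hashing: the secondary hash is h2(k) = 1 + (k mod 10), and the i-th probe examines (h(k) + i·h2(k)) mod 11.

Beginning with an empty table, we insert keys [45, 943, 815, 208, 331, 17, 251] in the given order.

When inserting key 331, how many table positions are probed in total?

2

45 hashes to 1; slot 1 is free → place at 1.
943 hashes to 8; slot 8 is free → place at 8.
815 hashes to 1, h2=6; 1 taken → place at 7.
208 hashes to 10; slot 10 is free → place at 10.
331 hashes to 1, h2=2; 1 taken → place at 3.
17 hashes to 6; slot 6 is free → place at 6.
251 hashes to 9; slot 9 is free → place at 9.
Table: [., 45, ., 331, ., ., 17, 815, 943, 251, 208]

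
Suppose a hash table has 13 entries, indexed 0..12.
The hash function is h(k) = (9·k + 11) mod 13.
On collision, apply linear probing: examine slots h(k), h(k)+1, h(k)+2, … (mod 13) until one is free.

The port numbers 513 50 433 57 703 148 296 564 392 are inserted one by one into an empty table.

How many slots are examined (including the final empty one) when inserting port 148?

2

513 hashes to 0; slot 0 is free -> place at 0.
50 hashes to 6; slot 6 is free -> place at 6.
433 hashes to 8; slot 8 is free -> place at 8.
57 hashes to 4; slot 4 is free -> place at 4.
703 hashes to 7; slot 7 is free -> place at 7.
148 hashes to 4; 4 taken -> place at 5.
296 hashes to 10; slot 10 is free -> place at 10.
564 hashes to 4; 4,5,6,7,8 taken -> place at 9.
392 hashes to 3; slot 3 is free -> place at 3.
Table: [513, _, _, 392, 57, 148, 50, 703, 433, 564, 296, _, _]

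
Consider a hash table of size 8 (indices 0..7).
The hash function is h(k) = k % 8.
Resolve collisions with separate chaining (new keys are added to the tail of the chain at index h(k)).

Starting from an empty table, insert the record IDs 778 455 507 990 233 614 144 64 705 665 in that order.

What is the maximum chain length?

Insert 778: h=2, bucket 2 empty -> new chain.
Insert 455: h=7, bucket 7 empty -> new chain.
Insert 507: h=3, bucket 3 empty -> new chain.
Insert 990: h=6, bucket 6 empty -> new chain.
Insert 233: h=1, bucket 1 empty -> new chain.
Insert 614: h=6, bucket 6 nonempty -> append to chain.
Insert 144: h=0, bucket 0 empty -> new chain.
Insert 64: h=0, bucket 0 nonempty -> append to chain.
Insert 705: h=1, bucket 1 nonempty -> append to chain.
Insert 665: h=1, bucket 1 nonempty -> append to chain.
Final buckets:
0: 144 -> 64
1: 233 -> 705 -> 665
2: 778
3: 507
4: _
5: _
6: 990 -> 614
7: 455

3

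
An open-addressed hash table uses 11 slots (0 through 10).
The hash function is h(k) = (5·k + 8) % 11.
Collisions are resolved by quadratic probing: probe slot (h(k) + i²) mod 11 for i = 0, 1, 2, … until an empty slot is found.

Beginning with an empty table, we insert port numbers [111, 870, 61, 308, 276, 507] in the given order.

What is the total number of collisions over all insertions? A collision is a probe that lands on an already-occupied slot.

6

111: h=2 -> slot 2
870: h=2, probe 2,3 -> slot 3
61: h=5 -> slot 5
308: h=8 -> slot 8
276: h=2, probe 2,3,6 -> slot 6
507: h=2, probe 2,3,6,0 -> slot 0
Table: [507, ∅, 111, 870, ∅, 61, 276, ∅, 308, ∅, ∅]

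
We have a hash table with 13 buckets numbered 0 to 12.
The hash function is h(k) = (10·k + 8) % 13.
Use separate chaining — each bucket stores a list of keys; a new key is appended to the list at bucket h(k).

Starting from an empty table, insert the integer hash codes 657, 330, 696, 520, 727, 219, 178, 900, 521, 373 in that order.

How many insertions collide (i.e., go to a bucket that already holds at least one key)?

657 → bucket 0
330 → bucket 6
696 → bucket 0 (collision)
520 → bucket 8
727 → bucket 11
219 → bucket 1
178 → bucket 7
900 → bucket 12
521 → bucket 5
373 → bucket 7 (collision)
Final buckets:
0: 657 -> 696
1: 219
2: .
3: .
4: .
5: 521
6: 330
7: 178 -> 373
8: 520
9: .
10: .
11: 727
12: 900

2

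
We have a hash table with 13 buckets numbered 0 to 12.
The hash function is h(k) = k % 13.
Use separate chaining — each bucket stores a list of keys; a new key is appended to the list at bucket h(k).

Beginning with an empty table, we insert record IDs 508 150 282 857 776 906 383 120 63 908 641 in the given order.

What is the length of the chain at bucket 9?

Insert 508: h=1, bucket 1 empty -> new chain.
Insert 150: h=7, bucket 7 empty -> new chain.
Insert 282: h=9, bucket 9 empty -> new chain.
Insert 857: h=12, bucket 12 empty -> new chain.
Insert 776: h=9, bucket 9 nonempty -> append to chain.
Insert 906: h=9, bucket 9 nonempty -> append to chain.
Insert 383: h=6, bucket 6 empty -> new chain.
Insert 120: h=3, bucket 3 empty -> new chain.
Insert 63: h=11, bucket 11 empty -> new chain.
Insert 908: h=11, bucket 11 nonempty -> append to chain.
Insert 641: h=4, bucket 4 empty -> new chain.
Final buckets:
0: —
1: 508
2: —
3: 120
4: 641
5: —
6: 383
7: 150
8: —
9: 282 -> 776 -> 906
10: —
11: 63 -> 908
12: 857

3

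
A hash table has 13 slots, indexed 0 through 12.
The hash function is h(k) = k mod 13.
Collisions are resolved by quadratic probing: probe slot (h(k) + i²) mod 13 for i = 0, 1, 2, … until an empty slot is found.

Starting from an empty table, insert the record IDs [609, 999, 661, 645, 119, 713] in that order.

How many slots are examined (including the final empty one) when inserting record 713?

609 hashes to 11; slot 11 is free => place at 11.
999 hashes to 11; 11 taken => place at 12.
661 hashes to 11; 11,12 taken => place at 2.
645 hashes to 8; slot 8 is free => place at 8.
119 hashes to 2; 2 taken => place at 3.
713 hashes to 11; 11,12,2 taken => place at 7.
Table: [., ., 661, 119, ., ., ., 713, 645, ., ., 609, 999]

4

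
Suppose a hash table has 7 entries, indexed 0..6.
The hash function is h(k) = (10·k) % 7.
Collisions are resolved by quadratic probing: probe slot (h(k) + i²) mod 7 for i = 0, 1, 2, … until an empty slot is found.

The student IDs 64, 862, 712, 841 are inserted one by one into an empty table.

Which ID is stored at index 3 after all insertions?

64

64: h=3 => slot 3
862: h=3, probe 3,4 => slot 4
712: h=1 => slot 1
841: h=3, probe 3,4,0 => slot 0
Table: [841, 712, ., 64, 862, ., .]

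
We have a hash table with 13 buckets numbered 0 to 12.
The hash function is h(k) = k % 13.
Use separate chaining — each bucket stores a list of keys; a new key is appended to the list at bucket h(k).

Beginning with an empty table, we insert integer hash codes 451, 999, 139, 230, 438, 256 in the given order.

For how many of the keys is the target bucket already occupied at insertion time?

Insert 451: h=9, bucket 9 empty → new chain.
Insert 999: h=11, bucket 11 empty → new chain.
Insert 139: h=9, bucket 9 nonempty → append to chain.
Insert 230: h=9, bucket 9 nonempty → append to chain.
Insert 438: h=9, bucket 9 nonempty → append to chain.
Insert 256: h=9, bucket 9 nonempty → append to chain.
Final buckets:
0: .
1: .
2: .
3: .
4: .
5: .
6: .
7: .
8: .
9: 451 -> 139 -> 230 -> 438 -> 256
10: .
11: 999
12: .

4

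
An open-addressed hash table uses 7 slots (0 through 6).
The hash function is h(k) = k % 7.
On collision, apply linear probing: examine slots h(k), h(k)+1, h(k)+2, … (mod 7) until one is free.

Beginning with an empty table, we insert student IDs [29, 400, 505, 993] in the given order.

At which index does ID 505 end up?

3

29: h=1 -> slot 1
400: h=1, probe 1,2 -> slot 2
505: h=1, probe 1,2,3 -> slot 3
993: h=6 -> slot 6
Table: [-, 29, 400, 505, -, -, 993]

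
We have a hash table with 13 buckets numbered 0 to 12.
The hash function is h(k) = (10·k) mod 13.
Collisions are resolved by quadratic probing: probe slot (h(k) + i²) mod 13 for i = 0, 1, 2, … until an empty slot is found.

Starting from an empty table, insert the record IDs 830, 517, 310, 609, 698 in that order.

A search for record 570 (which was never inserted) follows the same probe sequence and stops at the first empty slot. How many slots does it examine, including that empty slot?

830: h=6 -> slot 6
517: h=9 -> slot 9
310: h=6, probe 6,7 -> slot 7
609: h=6, probe 6,7,10 -> slot 10
698: h=12 -> slot 12
Table: [_, _, _, _, _, _, 830, 310, _, 517, 609, _, 698]
Lookup 570: h=6, probe 6,7,10,2 → slot 2 empty, not found.

4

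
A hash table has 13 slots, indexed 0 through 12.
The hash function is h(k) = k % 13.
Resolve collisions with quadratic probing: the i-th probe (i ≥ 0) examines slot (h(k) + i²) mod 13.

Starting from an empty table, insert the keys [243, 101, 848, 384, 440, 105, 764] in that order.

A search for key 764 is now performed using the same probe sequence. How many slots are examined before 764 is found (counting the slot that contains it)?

243 hashes to 9; slot 9 is free -> place at 9.
101 hashes to 10; slot 10 is free -> place at 10.
848 hashes to 3; slot 3 is free -> place at 3.
384 hashes to 7; slot 7 is free -> place at 7.
440 hashes to 11; slot 11 is free -> place at 11.
105 hashes to 1; slot 1 is free -> place at 1.
764 hashes to 10; 10,11,1 taken -> place at 6.
Table: [—, 105, —, 848, —, —, 764, 384, —, 243, 101, 440, —]
Lookup 764: h=10, probe 10,11,1,6 → found at 6.

4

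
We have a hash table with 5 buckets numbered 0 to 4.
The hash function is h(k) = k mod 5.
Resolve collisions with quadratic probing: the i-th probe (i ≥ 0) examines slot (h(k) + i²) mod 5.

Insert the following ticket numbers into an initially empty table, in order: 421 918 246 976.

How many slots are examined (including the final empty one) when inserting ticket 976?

421: h=1 -> slot 1
918: h=3 -> slot 3
246: h=1, probe 1,2 -> slot 2
976: h=1, probe 1,2,0 -> slot 0
Table: [976, 421, 246, 918, —]

3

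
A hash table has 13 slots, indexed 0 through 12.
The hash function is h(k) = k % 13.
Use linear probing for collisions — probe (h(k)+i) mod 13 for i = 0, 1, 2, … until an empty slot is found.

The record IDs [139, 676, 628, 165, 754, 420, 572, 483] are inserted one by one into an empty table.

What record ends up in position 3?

483

139 hashes to 9; slot 9 is free => place at 9.
676 hashes to 0; slot 0 is free => place at 0.
628 hashes to 4; slot 4 is free => place at 4.
165 hashes to 9; 9 taken => place at 10.
754 hashes to 0; 0 taken => place at 1.
420 hashes to 4; 4 taken => place at 5.
572 hashes to 0; 0,1 taken => place at 2.
483 hashes to 2; 2 taken => place at 3.
Table: [676, 754, 572, 483, 628, 420, -, -, -, 139, 165, -, -]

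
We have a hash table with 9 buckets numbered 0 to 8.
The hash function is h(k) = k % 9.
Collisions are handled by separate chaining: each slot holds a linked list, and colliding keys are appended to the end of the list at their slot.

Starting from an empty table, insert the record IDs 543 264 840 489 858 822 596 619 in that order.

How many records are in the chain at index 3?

6

Insert 543: h=3, bucket 3 empty -> new chain.
Insert 264: h=3, bucket 3 nonempty -> append to chain.
Insert 840: h=3, bucket 3 nonempty -> append to chain.
Insert 489: h=3, bucket 3 nonempty -> append to chain.
Insert 858: h=3, bucket 3 nonempty -> append to chain.
Insert 822: h=3, bucket 3 nonempty -> append to chain.
Insert 596: h=2, bucket 2 empty -> new chain.
Insert 619: h=7, bucket 7 empty -> new chain.
Final buckets:
0: —
1: —
2: 596
3: 543 -> 264 -> 840 -> 489 -> 858 -> 822
4: —
5: —
6: —
7: 619
8: —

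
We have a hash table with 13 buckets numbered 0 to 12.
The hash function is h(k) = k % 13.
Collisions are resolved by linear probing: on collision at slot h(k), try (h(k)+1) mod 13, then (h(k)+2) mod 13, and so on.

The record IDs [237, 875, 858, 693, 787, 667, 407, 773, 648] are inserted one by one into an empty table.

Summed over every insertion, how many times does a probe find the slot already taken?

10

Insert 237: h=3, slot 3 empty → index 3.
Insert 875: h=4, slot 4 empty → index 4.
Insert 858: h=0, slot 0 empty → index 0.
Insert 693: h=4, slot 4 occupied → index 5.
Insert 787: h=7, slot 7 empty → index 7.
Insert 667: h=4, slots 4,5 occupied → index 6.
Insert 407: h=4, slots 4,5,6,7 occupied → index 8.
Insert 773: h=6, slots 6,7,8 occupied → index 9.
Insert 648: h=11, slot 11 empty → index 11.
Table: [858, —, —, 237, 875, 693, 667, 787, 407, 773, —, 648, —]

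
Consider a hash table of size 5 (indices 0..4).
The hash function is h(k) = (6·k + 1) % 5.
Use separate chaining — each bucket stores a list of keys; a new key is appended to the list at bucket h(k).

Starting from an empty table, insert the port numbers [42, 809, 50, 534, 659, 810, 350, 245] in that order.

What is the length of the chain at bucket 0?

42 -> bucket 3
809 -> bucket 0
50 -> bucket 1
534 -> bucket 0 (collision)
659 -> bucket 0 (collision)
810 -> bucket 1 (collision)
350 -> bucket 1 (collision)
245 -> bucket 1 (collision)
Final buckets:
0: 809 -> 534 -> 659
1: 50 -> 810 -> 350 -> 245
2: -
3: 42
4: -

3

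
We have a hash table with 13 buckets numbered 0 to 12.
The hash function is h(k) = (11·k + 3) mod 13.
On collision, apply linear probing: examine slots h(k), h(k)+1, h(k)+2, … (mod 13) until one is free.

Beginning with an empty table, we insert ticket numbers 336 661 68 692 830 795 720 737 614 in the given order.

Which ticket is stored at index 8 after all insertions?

661

Insert 336: h=7, slot 7 empty → index 7.
Insert 661: h=7, slot 7 occupied → index 8.
Insert 68: h=10, slot 10 empty → index 10.
Insert 692: h=10, slot 10 occupied → index 11.
Insert 830: h=7, slots 7,8 occupied → index 9.
Insert 795: h=12, slot 12 empty → index 12.
Insert 720: h=6, slot 6 empty → index 6.
Insert 737: h=11, slots 11,12 occupied → index 0.
Insert 614: h=10, slots 10,11,12,0 occupied → index 1.
Table: [737, 614, ∅, ∅, ∅, ∅, 720, 336, 661, 830, 68, 692, 795]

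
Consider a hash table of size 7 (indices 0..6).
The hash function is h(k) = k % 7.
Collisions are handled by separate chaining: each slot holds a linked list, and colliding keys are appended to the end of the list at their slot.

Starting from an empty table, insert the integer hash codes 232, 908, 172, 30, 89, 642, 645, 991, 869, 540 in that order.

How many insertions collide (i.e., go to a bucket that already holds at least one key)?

Insert 232: h=1, bucket 1 empty → new chain.
Insert 908: h=5, bucket 5 empty → new chain.
Insert 172: h=4, bucket 4 empty → new chain.
Insert 30: h=2, bucket 2 empty → new chain.
Insert 89: h=5, bucket 5 nonempty → append to chain.
Insert 642: h=5, bucket 5 nonempty → append to chain.
Insert 645: h=1, bucket 1 nonempty → append to chain.
Insert 991: h=4, bucket 4 nonempty → append to chain.
Insert 869: h=1, bucket 1 nonempty → append to chain.
Insert 540: h=1, bucket 1 nonempty → append to chain.
Final buckets:
0: -
1: 232 -> 645 -> 869 -> 540
2: 30
3: -
4: 172 -> 991
5: 908 -> 89 -> 642
6: -

6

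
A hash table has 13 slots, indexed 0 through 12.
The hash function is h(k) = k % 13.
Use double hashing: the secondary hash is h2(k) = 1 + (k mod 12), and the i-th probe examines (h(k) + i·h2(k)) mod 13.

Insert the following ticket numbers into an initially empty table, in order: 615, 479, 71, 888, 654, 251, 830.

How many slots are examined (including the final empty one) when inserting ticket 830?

615 hashes to 4; slot 4 is free -> place at 4.
479 hashes to 11; slot 11 is free -> place at 11.
71 hashes to 6; slot 6 is free -> place at 6.
888 hashes to 4, h2=1; 4 taken -> place at 5.
654 hashes to 4, h2=7; 4,11,5 taken -> place at 12.
251 hashes to 4, h2=12; 4 taken -> place at 3.
830 hashes to 11, h2=3; 11 taken -> place at 1.
Table: [∅, 830, ∅, 251, 615, 888, 71, ∅, ∅, ∅, ∅, 479, 654]

2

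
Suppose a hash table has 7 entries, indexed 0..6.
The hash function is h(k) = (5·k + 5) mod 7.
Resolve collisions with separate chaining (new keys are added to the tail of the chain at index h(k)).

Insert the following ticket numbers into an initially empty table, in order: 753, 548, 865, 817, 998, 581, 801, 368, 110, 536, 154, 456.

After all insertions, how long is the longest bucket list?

5

753 -> bucket 4
548 -> bucket 1
865 -> bucket 4 (collision)
817 -> bucket 2
998 -> bucket 4 (collision)
581 -> bucket 5
801 -> bucket 6
368 -> bucket 4 (collision)
110 -> bucket 2 (collision)
536 -> bucket 4 (collision)
154 -> bucket 5 (collision)
456 -> bucket 3
Final buckets:
0: _
1: 548
2: 817 -> 110
3: 456
4: 753 -> 865 -> 998 -> 368 -> 536
5: 581 -> 154
6: 801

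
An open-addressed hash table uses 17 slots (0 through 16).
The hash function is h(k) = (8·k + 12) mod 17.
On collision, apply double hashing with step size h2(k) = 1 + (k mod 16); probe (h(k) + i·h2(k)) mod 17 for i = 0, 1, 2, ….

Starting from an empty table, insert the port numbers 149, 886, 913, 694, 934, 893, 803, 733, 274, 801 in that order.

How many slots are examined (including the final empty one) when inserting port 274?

3

Insert 149: h=14, slot 14 empty -> index 14.
Insert 886: h=11, slot 11 empty -> index 11.
Insert 913: h=6, slot 6 empty -> index 6.
Insert 694: h=5, slot 5 empty -> index 5.
Insert 934: h=4, slot 4 empty -> index 4.
Insert 893: h=16, slot 16 empty -> index 16.
Insert 803: h=10, slot 10 empty -> index 10.
Insert 733: h=11, h2=14, slot 11 occupied -> index 8.
Insert 274: h=11, h2=3, slots 11,14 occupied -> index 0.
Insert 801: h=11, h2=2, slot 11 occupied -> index 13.
Table: [274, —, —, —, 934, 694, 913, —, 733, —, 803, 886, —, 801, 149, —, 893]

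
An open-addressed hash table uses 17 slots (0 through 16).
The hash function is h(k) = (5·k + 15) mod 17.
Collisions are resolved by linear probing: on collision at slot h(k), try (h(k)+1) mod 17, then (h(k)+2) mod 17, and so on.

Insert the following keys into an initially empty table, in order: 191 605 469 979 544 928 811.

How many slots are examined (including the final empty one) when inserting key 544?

3

191 hashes to 1; slot 1 is free => place at 1.
605 hashes to 14; slot 14 is free => place at 14.
469 hashes to 14; 14 taken => place at 15.
979 hashes to 14; 14,15 taken => place at 16.
544 hashes to 15; 15,16 taken => place at 0.
928 hashes to 14; 14,15,16,0,1 taken => place at 2.
811 hashes to 7; slot 7 is free => place at 7.
Table: [544, 191, 928, -, -, -, -, 811, -, -, -, -, -, -, 605, 469, 979]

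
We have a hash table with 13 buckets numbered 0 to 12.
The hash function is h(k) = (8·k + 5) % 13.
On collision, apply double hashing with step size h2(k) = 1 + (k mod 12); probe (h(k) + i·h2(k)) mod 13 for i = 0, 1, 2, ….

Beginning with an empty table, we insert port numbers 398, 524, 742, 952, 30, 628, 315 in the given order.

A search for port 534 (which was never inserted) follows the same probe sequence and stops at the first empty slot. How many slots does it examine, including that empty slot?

3

Insert 398: h=4, slot 4 empty => index 4.
Insert 524: h=11, slot 11 empty => index 11.
Insert 742: h=0, slot 0 empty => index 0.
Insert 952: h=3, slot 3 empty => index 3.
Insert 30: h=11, h2=7, slot 11 occupied => index 5.
Insert 628: h=11, h2=5, slots 11,3 occupied => index 8.
Insert 315: h=3, h2=4, slot 3 occupied => index 7.
Table: [742, _, _, 952, 398, 30, _, 315, 628, _, _, 524, _]
Lookup 534: h=0, h2=7, probe 0,7,1 → slot 1 empty, not found.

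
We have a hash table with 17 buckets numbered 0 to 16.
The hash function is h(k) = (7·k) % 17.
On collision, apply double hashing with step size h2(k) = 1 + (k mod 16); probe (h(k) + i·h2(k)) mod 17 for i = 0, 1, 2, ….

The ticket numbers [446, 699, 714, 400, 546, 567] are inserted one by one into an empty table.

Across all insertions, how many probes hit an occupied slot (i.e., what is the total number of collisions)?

2

446 hashes to 11; slot 11 is free → place at 11.
699 hashes to 14; slot 14 is free → place at 14.
714 hashes to 0; slot 0 is free → place at 0.
400 hashes to 12; slot 12 is free → place at 12.
546 hashes to 14, h2=3; 14,0 taken → place at 3.
567 hashes to 8; slot 8 is free → place at 8.
Table: [714, ∅, ∅, 546, ∅, ∅, ∅, ∅, 567, ∅, ∅, 446, 400, ∅, 699, ∅, ∅]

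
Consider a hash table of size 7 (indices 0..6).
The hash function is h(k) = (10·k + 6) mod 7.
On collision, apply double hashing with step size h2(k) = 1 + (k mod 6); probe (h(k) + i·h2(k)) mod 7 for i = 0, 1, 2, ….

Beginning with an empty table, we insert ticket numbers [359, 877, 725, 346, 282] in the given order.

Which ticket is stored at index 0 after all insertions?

877

359: h=5 → slot 5
877: h=5, h2=2, probe 5,0 → slot 0
725: h=4 → slot 4
346: h=1 → slot 1
282: h=5, h2=1, probe 5,6 → slot 6
Table: [877, 346, —, —, 725, 359, 282]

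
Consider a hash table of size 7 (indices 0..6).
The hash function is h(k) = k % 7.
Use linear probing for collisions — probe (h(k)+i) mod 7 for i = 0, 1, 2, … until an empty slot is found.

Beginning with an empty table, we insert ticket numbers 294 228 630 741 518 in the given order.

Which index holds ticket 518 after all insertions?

2

294: h=0 -> slot 0
228: h=4 -> slot 4
630: h=0, probe 0,1 -> slot 1
741: h=6 -> slot 6
518: h=0, probe 0,1,2 -> slot 2
Table: [294, 630, 518, -, 228, -, 741]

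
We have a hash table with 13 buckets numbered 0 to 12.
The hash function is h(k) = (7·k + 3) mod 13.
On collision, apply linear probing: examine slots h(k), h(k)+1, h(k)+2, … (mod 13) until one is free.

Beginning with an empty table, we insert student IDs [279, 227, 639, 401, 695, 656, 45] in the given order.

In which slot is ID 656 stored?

9

279 hashes to 6; slot 6 is free → place at 6.
227 hashes to 6; 6 taken → place at 7.
639 hashes to 4; slot 4 is free → place at 4.
401 hashes to 2; slot 2 is free → place at 2.
695 hashes to 6; 6,7 taken → place at 8.
656 hashes to 6; 6,7,8 taken → place at 9.
45 hashes to 6; 6,7,8,9 taken → place at 10.
Table: [—, —, 401, —, 639, —, 279, 227, 695, 656, 45, —, —]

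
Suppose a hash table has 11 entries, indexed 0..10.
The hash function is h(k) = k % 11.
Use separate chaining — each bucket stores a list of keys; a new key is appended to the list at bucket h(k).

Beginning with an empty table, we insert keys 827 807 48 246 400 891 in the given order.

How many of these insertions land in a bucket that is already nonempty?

Insert 827: h=2, bucket 2 empty → new chain.
Insert 807: h=4, bucket 4 empty → new chain.
Insert 48: h=4, bucket 4 nonempty → append to chain.
Insert 246: h=4, bucket 4 nonempty → append to chain.
Insert 400: h=4, bucket 4 nonempty → append to chain.
Insert 891: h=0, bucket 0 empty → new chain.
Final buckets:
0: 891
1: _
2: 827
3: _
4: 807 -> 48 -> 246 -> 400
5: _
6: _
7: _
8: _
9: _
10: _

3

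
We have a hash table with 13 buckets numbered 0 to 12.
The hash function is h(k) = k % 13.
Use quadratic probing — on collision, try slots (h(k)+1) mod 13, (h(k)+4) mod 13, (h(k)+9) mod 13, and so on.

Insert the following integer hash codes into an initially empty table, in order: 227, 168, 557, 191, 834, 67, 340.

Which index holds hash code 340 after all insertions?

5

227 hashes to 6; slot 6 is free -> place at 6.
168 hashes to 12; slot 12 is free -> place at 12.
557 hashes to 11; slot 11 is free -> place at 11.
191 hashes to 9; slot 9 is free -> place at 9.
834 hashes to 2; slot 2 is free -> place at 2.
67 hashes to 2; 2 taken -> place at 3.
340 hashes to 2; 2,3,6,11 taken -> place at 5.
Table: [., ., 834, 67, ., 340, 227, ., ., 191, ., 557, 168]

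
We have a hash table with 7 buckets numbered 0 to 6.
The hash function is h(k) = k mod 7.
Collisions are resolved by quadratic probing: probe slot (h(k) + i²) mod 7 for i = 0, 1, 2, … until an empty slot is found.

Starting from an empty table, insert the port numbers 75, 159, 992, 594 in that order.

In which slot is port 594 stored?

0

75 hashes to 5; slot 5 is free => place at 5.
159 hashes to 5; 5 taken => place at 6.
992 hashes to 5; 5,6 taken => place at 2.
594 hashes to 6; 6 taken => place at 0.
Table: [594, ∅, 992, ∅, ∅, 75, 159]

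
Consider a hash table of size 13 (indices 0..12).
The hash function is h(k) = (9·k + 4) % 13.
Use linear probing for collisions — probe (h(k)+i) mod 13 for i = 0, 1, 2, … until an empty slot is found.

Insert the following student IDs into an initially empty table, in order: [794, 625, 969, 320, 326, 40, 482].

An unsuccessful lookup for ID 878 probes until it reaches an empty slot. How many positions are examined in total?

794: h=0 -> slot 0
625: h=0, probe 0,1 -> slot 1
969: h=2 -> slot 2
320: h=11 -> slot 11
326: h=0, probe 0,1,2,3 -> slot 3
40: h=0, probe 0,1,2,3,4 -> slot 4
482: h=0, probe 0,1,2,3,4,5 -> slot 5
Table: [794, 625, 969, 326, 40, 482, —, —, —, —, —, 320, —]
Lookup 878: h=2, probe 2,3,4,5,6 → slot 6 empty, not found.

5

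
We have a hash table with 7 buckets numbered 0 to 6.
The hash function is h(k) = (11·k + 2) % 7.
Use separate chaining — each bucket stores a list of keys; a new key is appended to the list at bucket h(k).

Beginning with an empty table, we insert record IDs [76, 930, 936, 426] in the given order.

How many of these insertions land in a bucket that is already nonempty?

2

Insert 76: h=5, bucket 5 empty → new chain.
Insert 930: h=5, bucket 5 nonempty → append to chain.
Insert 936: h=1, bucket 1 empty → new chain.
Insert 426: h=5, bucket 5 nonempty → append to chain.
Final buckets:
0: ∅
1: 936
2: ∅
3: ∅
4: ∅
5: 76 -> 930 -> 426
6: ∅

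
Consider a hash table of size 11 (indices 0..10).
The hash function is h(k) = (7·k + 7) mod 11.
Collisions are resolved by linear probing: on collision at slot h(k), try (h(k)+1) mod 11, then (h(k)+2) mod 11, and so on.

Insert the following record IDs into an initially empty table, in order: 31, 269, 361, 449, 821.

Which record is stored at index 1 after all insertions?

821

31: h=4 → slot 4
269: h=9 → slot 9
361: h=4, probe 4,5 → slot 5
449: h=4, probe 4,5,6 → slot 6
821: h=1 → slot 1
Table: [—, 821, —, —, 31, 361, 449, —, —, 269, —]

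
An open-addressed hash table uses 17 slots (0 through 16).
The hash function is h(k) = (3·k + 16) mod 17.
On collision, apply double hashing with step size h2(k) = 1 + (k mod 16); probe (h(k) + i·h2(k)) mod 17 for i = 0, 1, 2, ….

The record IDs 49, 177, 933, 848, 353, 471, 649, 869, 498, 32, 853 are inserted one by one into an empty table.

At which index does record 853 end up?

49: h=10 => slot 10
177: h=3 => slot 3
933: h=10, h2=6, probe 10,16 => slot 16
848: h=10, h2=1, probe 10,11 => slot 11
353: h=4 => slot 4
471: h=1 => slot 1
649: h=8 => slot 8
869: h=5 => slot 5
498: h=14 => slot 14
32: h=10, h2=1, probe 10,11,12 => slot 12
853: h=8, h2=6, probe 8,14,3,9 => slot 9
Table: [-, 471, -, 177, 353, 869, -, -, 649, 853, 49, 848, 32, -, 498, -, 933]

9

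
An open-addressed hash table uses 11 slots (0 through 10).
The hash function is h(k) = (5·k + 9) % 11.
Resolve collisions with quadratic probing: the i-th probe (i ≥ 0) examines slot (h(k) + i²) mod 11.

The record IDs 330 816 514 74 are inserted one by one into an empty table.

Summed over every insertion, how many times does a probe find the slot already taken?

1

330 hashes to 9; slot 9 is free → place at 9.
816 hashes to 8; slot 8 is free → place at 8.
514 hashes to 5; slot 5 is free → place at 5.
74 hashes to 5; 5 taken → place at 6.
Table: [-, -, -, -, -, 514, 74, -, 816, 330, -]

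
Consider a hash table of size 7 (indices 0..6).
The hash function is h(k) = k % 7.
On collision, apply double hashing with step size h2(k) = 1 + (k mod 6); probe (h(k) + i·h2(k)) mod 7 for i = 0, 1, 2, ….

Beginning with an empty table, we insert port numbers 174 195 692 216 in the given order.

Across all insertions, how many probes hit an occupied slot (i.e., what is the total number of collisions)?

Insert 174: h=6, slot 6 empty => index 6.
Insert 195: h=6, h2=4, slot 6 occupied => index 3.
Insert 692: h=6, h2=3, slot 6 occupied => index 2.
Insert 216: h=6, h2=1, slot 6 occupied => index 0.
Table: [216, ∅, 692, 195, ∅, ∅, 174]

3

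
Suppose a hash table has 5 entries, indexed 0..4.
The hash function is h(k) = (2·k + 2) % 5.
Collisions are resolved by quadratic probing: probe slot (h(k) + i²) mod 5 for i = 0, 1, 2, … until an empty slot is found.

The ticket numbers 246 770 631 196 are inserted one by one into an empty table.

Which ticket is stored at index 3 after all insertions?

246 hashes to 4; slot 4 is free -> place at 4.
770 hashes to 2; slot 2 is free -> place at 2.
631 hashes to 4; 4 taken -> place at 0.
196 hashes to 4; 4,0 taken -> place at 3.
Table: [631, -, 770, 196, 246]

196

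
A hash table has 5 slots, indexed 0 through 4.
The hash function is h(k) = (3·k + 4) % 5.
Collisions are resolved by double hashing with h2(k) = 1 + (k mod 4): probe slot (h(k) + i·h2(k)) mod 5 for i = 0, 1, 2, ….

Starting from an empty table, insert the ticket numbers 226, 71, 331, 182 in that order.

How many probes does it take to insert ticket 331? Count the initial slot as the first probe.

3

226 hashes to 2; slot 2 is free → place at 2.
71 hashes to 2, h2=4; 2 taken → place at 1.
331 hashes to 2, h2=4; 2,1 taken → place at 0.
182 hashes to 0, h2=3; 0 taken → place at 3.
Table: [331, 71, 226, 182, -]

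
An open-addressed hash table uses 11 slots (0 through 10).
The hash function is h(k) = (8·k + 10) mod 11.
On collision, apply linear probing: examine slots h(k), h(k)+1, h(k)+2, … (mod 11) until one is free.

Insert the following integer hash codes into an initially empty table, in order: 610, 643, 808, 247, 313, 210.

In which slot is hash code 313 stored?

10

610 hashes to 6; slot 6 is free => place at 6.
643 hashes to 6; 6 taken => place at 7.
808 hashes to 6; 6,7 taken => place at 8.
247 hashes to 6; 6,7,8 taken => place at 9.
313 hashes to 6; 6,7,8,9 taken => place at 10.
210 hashes to 7; 7,8,9,10 taken => place at 0.
Table: [210, —, —, —, —, —, 610, 643, 808, 247, 313]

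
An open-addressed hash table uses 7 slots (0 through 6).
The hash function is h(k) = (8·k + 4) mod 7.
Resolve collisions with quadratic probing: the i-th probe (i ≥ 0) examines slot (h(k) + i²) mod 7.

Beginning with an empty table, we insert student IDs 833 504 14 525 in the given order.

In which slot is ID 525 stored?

833 hashes to 4; slot 4 is free → place at 4.
504 hashes to 4; 4 taken → place at 5.
14 hashes to 4; 4,5 taken → place at 1.
525 hashes to 4; 4,5,1 taken → place at 6.
Table: [_, 14, _, _, 833, 504, 525]

6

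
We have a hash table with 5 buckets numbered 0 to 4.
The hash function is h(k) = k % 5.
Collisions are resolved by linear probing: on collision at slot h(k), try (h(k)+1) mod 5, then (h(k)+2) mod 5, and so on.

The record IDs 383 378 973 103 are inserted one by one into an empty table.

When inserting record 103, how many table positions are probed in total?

4

383: h=3 -> slot 3
378: h=3, probe 3,4 -> slot 4
973: h=3, probe 3,4,0 -> slot 0
103: h=3, probe 3,4,0,1 -> slot 1
Table: [973, 103, ., 383, 378]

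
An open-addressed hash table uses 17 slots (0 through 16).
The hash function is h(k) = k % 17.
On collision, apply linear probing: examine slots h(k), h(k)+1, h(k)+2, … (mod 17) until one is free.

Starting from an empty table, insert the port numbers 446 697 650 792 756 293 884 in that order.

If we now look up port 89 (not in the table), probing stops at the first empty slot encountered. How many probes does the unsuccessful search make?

4

446 hashes to 4; slot 4 is free → place at 4.
697 hashes to 0; slot 0 is free → place at 0.
650 hashes to 4; 4 taken → place at 5.
792 hashes to 10; slot 10 is free → place at 10.
756 hashes to 8; slot 8 is free → place at 8.
293 hashes to 4; 4,5 taken → place at 6.
884 hashes to 0; 0 taken → place at 1.
Table: [697, 884, ., ., 446, 650, 293, ., 756, ., 792, ., ., ., ., ., .]
Lookup 89: h=4, probe 4,5,6,7 → slot 7 empty, not found.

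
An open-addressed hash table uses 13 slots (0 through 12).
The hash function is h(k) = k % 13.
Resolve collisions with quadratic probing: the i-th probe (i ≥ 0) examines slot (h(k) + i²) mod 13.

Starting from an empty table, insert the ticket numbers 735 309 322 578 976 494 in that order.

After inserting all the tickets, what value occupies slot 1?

Insert 735: h=7, slot 7 empty -> index 7.
Insert 309: h=10, slot 10 empty -> index 10.
Insert 322: h=10, slot 10 occupied -> index 11.
Insert 578: h=6, slot 6 empty -> index 6.
Insert 976: h=1, slot 1 empty -> index 1.
Insert 494: h=0, slot 0 empty -> index 0.
Table: [494, 976, ., ., ., ., 578, 735, ., ., 309, 322, .]

976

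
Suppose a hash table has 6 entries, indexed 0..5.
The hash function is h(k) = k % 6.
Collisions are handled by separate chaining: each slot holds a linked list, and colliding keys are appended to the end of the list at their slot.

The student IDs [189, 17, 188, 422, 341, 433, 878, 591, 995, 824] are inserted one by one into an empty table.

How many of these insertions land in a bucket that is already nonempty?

6

189 -> bucket 3
17 -> bucket 5
188 -> bucket 2
422 -> bucket 2 (collision)
341 -> bucket 5 (collision)
433 -> bucket 1
878 -> bucket 2 (collision)
591 -> bucket 3 (collision)
995 -> bucket 5 (collision)
824 -> bucket 2 (collision)
Final buckets:
0: ∅
1: 433
2: 188 -> 422 -> 878 -> 824
3: 189 -> 591
4: ∅
5: 17 -> 341 -> 995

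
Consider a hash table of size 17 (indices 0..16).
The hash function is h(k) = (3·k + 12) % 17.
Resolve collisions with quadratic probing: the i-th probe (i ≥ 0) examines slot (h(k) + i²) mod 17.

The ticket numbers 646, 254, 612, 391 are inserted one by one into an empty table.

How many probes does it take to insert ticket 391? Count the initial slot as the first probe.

646: h=12 → slot 12
254: h=9 → slot 9
612: h=12, probe 12,13 → slot 13
391: h=12, probe 12,13,16 → slot 16
Table: [∅, ∅, ∅, ∅, ∅, ∅, ∅, ∅, ∅, 254, ∅, ∅, 646, 612, ∅, ∅, 391]

3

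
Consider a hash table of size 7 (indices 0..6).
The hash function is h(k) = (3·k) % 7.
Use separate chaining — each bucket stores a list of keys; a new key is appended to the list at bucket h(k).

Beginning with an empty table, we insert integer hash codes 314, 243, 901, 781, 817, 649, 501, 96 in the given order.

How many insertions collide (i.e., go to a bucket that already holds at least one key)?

314 -> bucket 4
243 -> bucket 1
901 -> bucket 1 (collision)
781 -> bucket 5
817 -> bucket 1 (collision)
649 -> bucket 1 (collision)
501 -> bucket 5 (collision)
96 -> bucket 1 (collision)
Final buckets:
0: _
1: 243 -> 901 -> 817 -> 649 -> 96
2: _
3: _
4: 314
5: 781 -> 501
6: _

5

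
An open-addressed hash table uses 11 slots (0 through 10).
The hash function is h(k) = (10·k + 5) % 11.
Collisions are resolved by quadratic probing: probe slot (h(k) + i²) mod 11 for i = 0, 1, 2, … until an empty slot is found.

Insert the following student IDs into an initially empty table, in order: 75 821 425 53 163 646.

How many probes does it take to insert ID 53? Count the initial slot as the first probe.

2

Insert 75: h=7, slot 7 empty → index 7.
Insert 821: h=9, slot 9 empty → index 9.
Insert 425: h=9, slot 9 occupied → index 10.
Insert 53: h=7, slot 7 occupied → index 8.
Insert 163: h=7, slots 7,8 occupied → index 0.
Insert 646: h=8, slots 8,9 occupied → index 1.
Table: [163, 646, —, —, —, —, —, 75, 53, 821, 425]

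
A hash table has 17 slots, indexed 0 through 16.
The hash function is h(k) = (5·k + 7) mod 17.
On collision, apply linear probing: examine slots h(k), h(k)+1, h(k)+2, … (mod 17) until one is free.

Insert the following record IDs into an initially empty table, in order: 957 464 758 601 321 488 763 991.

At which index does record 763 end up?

1

957: h=15 -> slot 15
464: h=15, probe 15,16 -> slot 16
758: h=6 -> slot 6
601: h=3 -> slot 3
321: h=14 -> slot 14
488: h=16, probe 16,0 -> slot 0
763: h=14, probe 14,15,16,0,1 -> slot 1
991: h=15, probe 15,16,0,1,2 -> slot 2
Table: [488, 763, 991, 601, —, —, 758, —, —, —, —, —, —, —, 321, 957, 464]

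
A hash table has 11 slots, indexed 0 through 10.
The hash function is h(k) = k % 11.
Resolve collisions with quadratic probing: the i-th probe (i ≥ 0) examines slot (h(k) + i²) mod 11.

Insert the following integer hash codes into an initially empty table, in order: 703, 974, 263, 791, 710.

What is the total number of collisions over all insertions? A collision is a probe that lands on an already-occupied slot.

4

703 hashes to 10; slot 10 is free -> place at 10.
974 hashes to 6; slot 6 is free -> place at 6.
263 hashes to 10; 10 taken -> place at 0.
791 hashes to 10; 10,0 taken -> place at 3.
710 hashes to 6; 6 taken -> place at 7.
Table: [263, ., ., 791, ., ., 974, 710, ., ., 703]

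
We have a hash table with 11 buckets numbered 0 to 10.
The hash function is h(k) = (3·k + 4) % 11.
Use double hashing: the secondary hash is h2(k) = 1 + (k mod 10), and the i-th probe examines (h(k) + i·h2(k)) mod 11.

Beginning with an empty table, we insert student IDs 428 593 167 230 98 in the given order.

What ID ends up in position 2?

230

Insert 428: h=1, slot 1 empty → index 1.
Insert 593: h=1, h2=4, slot 1 occupied → index 5.
Insert 167: h=10, slot 10 empty → index 10.
Insert 230: h=1, h2=1, slot 1 occupied → index 2.
Insert 98: h=1, h2=9, slots 1,10 occupied → index 8.
Table: [., 428, 230, ., ., 593, ., ., 98, ., 167]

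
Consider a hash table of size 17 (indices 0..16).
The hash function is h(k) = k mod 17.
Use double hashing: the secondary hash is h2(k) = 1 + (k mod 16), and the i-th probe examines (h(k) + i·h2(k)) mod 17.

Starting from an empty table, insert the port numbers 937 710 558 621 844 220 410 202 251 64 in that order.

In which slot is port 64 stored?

0

937: h=2 => slot 2
710: h=13 => slot 13
558: h=14 => slot 14
621: h=9 => slot 9
844: h=11 => slot 11
220: h=16 => slot 16
410: h=2, h2=11, probe 2,13,7 => slot 7
202: h=15 => slot 15
251: h=13, h2=12, probe 13,8 => slot 8
64: h=13, h2=1, probe 13,14,15,16,0 => slot 0
Table: [64, -, 937, -, -, -, -, 410, 251, 621, -, 844, -, 710, 558, 202, 220]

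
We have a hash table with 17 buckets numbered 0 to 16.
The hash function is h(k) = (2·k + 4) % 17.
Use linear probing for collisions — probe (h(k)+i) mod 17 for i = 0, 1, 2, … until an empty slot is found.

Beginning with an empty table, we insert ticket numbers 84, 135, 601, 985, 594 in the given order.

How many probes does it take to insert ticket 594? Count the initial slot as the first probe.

4

Insert 84: h=2, slot 2 empty → index 2.
Insert 135: h=2, slot 2 occupied → index 3.
Insert 601: h=16, slot 16 empty → index 16.
Insert 985: h=2, slots 2,3 occupied → index 4.
Insert 594: h=2, slots 2,3,4 occupied → index 5.
Table: [., ., 84, 135, 985, 594, ., ., ., ., ., ., ., ., ., ., 601]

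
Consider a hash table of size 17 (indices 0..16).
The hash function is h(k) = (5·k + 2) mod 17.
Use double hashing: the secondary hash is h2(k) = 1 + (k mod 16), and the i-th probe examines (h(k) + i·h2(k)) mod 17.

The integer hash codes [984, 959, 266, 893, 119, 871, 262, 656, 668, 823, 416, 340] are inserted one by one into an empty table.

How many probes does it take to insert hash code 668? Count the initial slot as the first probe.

984: h=9 -> slot 9
959: h=3 -> slot 3
266: h=6 -> slot 6
893: h=13 -> slot 13
119: h=2 -> slot 2
871: h=5 -> slot 5
262: h=3, h2=7, probe 3,10 -> slot 10
656: h=1 -> slot 1
668: h=10, h2=13, probe 10,6,2,15 -> slot 15
823: h=3, h2=8, probe 3,11 -> slot 11
416: h=8 -> slot 8
340: h=2, h2=5, probe 2,7 -> slot 7
Table: [∅, 656, 119, 959, ∅, 871, 266, 340, 416, 984, 262, 823, ∅, 893, ∅, 668, ∅]

4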